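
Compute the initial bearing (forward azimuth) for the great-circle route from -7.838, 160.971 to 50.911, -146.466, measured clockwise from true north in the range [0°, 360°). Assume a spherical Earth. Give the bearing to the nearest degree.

Δλ = -146.466 − 160.971 = -307.437°; wrapped into (−180°, 180°]: 52.563°.
θ = atan2( sin Δλ · cos φ₂ , cos φ₁ · sin φ₂ − sin φ₁ · cos φ₂ · cos Δλ )
  = atan2(0.50065, 0.82119) = 31.369° → normalised to [0°, 360°): 31.369°.

31°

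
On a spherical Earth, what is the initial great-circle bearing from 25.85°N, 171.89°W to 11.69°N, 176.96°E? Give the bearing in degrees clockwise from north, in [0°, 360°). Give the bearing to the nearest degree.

219°

Δλ = 176.96 − -171.89 = 348.85°; wrapped into (−180°, 180°]: -11.15°.
θ = atan2( sin Δλ · cos φ₂ , cos φ₁ · sin φ₂ − sin φ₁ · cos φ₂ · cos Δλ )
  = atan2(-0.18937, -0.23657) = -141.324° → normalised to [0°, 360°): 218.676°.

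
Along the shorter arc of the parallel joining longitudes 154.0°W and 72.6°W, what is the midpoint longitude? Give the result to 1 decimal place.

113.3°W

Signed shortest Δλ from -154.0° to -72.6° is +81.4°.
Midpoint longitude = -154.0° + (+81.4°)/2 = -154.0° + 40.7° = -113.3°.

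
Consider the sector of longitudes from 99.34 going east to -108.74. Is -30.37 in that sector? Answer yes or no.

No

Band width going east from +99.34° to -108.74°: ((-108.74 − 99.34) mod 360) = 151.92°.
Offset of -30.37° east of the west edge: ((-30.37 − 99.34) mod 360) = 230.29°.
230.29° > 151.92° ⇒ outside.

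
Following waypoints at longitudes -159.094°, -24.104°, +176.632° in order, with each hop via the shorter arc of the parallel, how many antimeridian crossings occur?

1

Leg 1: -159.094° → -24.104°, shortest Δλ = 134.99° (east) — does not cross 180°.
Leg 2: -24.104° → +176.632°, shortest Δλ = -159.264° (west) — crosses 180°.
Total crossings: 1.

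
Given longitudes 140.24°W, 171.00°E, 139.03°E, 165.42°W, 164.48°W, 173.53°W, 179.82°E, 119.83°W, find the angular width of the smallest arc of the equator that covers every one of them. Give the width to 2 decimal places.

Sort the longitudes: -173.53°, -165.42°, -164.48°, -140.24°, -119.83°, +139.03°, +171.00°, +179.82°.
Eastward gaps between consecutive values (wrapping around): 8.11°, 0.94°, 24.24°, 20.41°, 258.86°, 31.97°, 8.82°, 6.65°.
Largest gap = 258.86° ⇒ minimal covering band is its complement: 360° − 258.86° = 101.14°.
Band runs from +139.03° eastward to -119.83°, crossing the antimeridian.

101.14°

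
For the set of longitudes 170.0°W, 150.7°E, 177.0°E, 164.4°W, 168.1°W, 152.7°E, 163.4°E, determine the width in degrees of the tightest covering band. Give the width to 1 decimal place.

44.9°

Sort the longitudes: -170.0°, -168.1°, -164.4°, +150.7°, +152.7°, +163.4°, +177.0°.
Eastward gaps between consecutive values (wrapping around): 1.9°, 3.7°, 315.1°, 2.0°, 10.7°, 13.6°, 13.0°.
Largest gap = 315.1° ⇒ minimal covering band is its complement: 360° − 315.1° = 44.9°.
Band runs from +150.7° eastward to -164.4°, crossing the antimeridian.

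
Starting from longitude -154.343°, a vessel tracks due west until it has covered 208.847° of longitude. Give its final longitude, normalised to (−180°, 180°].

-3.190°

Start at -154.343°; shift −208.847° → -363.190°.
-363.190° lies outside (−180°, 180°]; add 360° → -3.190°.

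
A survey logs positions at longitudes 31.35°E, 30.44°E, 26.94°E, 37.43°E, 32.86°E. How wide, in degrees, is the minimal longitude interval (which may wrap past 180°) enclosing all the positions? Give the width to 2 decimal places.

Sort the longitudes: +26.94°, +30.44°, +31.35°, +32.86°, +37.43°.
Eastward gaps between consecutive values (wrapping around): 3.50°, 0.91°, 1.51°, 4.57°, 349.51°.
Largest gap = 349.51° ⇒ minimal covering band is its complement: 360° − 349.51° = 10.49°.
Band runs from +26.94° eastward to +37.43°.

10.49°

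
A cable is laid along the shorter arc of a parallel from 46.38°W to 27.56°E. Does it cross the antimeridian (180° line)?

Signed shortest Δλ = ((27.56 − -46.38 + 180) mod 360) − 180 = 73.94°.
Going east by 73.94° from -46.38° reaches +27.56° without touching 180°.

No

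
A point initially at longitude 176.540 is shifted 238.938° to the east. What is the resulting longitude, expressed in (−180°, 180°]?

+55.478°

Start at +176.540°; shift +238.938° → +415.478°.
+415.478° lies outside (−180°, 180°]; subtract 360° → +55.478°.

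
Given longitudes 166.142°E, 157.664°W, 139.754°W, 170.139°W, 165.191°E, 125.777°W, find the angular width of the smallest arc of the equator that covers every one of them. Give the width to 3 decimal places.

69.032°

Sort the longitudes: -170.139°, -157.664°, -139.754°, -125.777°, +165.191°, +166.142°.
Eastward gaps between consecutive values (wrapping around): 12.475°, 17.910°, 13.977°, 290.968°, 0.951°, 23.719°.
Largest gap = 290.968° ⇒ minimal covering band is its complement: 360° − 290.968° = 69.032°.
Band runs from +165.191° eastward to -125.777°, crossing the antimeridian.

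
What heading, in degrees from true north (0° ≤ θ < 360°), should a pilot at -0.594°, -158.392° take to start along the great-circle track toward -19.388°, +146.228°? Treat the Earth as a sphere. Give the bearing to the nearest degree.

Δλ = 146.228 − -158.392 = 304.620°; wrapped into (−180°, 180°]: -55.380°.
θ = atan2( sin Δλ · cos φ₂ , cos φ₁ · sin φ₂ − sin φ₁ · cos φ₂ · cos Δλ )
  = atan2(-0.77627, -0.32639) = -112.805° → normalised to [0°, 360°): 247.195°.

247°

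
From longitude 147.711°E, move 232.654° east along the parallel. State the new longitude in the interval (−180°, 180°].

Start at +147.711°; shift +232.654° → +380.365°.
+380.365° lies outside (−180°, 180°]; subtract 360° → +20.365°.

20.365°E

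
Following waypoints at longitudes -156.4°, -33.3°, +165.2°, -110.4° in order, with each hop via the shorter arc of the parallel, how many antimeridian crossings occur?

2

Leg 1: -156.4° → -33.3°, shortest Δλ = 123.1° (east) — does not cross 180°.
Leg 2: -33.3° → +165.2°, shortest Δλ = -161.5° (west) — crosses 180°.
Leg 3: +165.2° → -110.4°, shortest Δλ = 84.4° (east) — crosses 180°.
Total crossings: 2.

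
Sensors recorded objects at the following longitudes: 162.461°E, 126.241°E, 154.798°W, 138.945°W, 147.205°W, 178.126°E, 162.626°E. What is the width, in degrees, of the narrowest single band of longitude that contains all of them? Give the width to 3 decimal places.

Sort the longitudes: -154.798°, -147.205°, -138.945°, +126.241°, +162.461°, +162.626°, +178.126°.
Eastward gaps between consecutive values (wrapping around): 7.593°, 8.260°, 265.186°, 36.220°, 0.165°, 15.500°, 27.076°.
Largest gap = 265.186° ⇒ minimal covering band is its complement: 360° − 265.186° = 94.814°.
Band runs from +126.241° eastward to -138.945°, crossing the antimeridian.

94.814°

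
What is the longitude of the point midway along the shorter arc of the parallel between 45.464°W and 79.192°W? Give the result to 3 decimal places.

62.328°W

Signed shortest Δλ from -45.464° to -79.192° is -33.728°.
Midpoint longitude = -45.464° + (-33.728°)/2 = -45.464° − 16.864° = -62.328°.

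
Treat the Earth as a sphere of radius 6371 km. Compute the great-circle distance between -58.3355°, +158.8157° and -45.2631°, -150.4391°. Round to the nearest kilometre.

Δλ = -150.4391 − 158.8157 = -309.2548°; wrapped into (−180°, 180°]: 50.7452°.
Δφ = -45.2631 − -58.3355 = 13.0724°.
a = sin²(Δφ/2) + cos φ₁ · cos φ₂ · sin²(Δλ/2) = 0.080800.
c = 2·atan2(√a, √(1−a)) = 0.57646 rad → d = 6371·c ≈ 3672.60 km.

3673 km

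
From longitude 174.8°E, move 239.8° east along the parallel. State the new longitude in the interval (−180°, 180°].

54.6°E

Start at +174.8°; shift +239.8° → +414.6°.
+414.6° lies outside (−180°, 180°]; subtract 360° → +54.6°.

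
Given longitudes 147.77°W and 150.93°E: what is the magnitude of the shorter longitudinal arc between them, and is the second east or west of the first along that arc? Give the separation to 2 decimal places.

Raw difference: 150.93 − -147.77 = 298.7°.
Normalise into (−180°, 180°]: 298.7° − 360° = -61.3°.
Negative ⇒ the second point lies to the west; separation 61.30°.

61.30° west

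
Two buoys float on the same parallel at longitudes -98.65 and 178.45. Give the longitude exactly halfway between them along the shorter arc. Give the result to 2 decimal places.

-140.10°

Signed shortest Δλ from -98.65° to +178.45° is -82.90°.
Midpoint longitude = -98.65° + (-82.90°)/2 = -98.65° − 41.45° = -140.10°.
(The naïve average (-98.65 + +178.45)/2 = 39.9° is on the wrong side of the globe.)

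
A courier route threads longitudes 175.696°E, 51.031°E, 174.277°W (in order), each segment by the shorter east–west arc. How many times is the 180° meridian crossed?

Leg 1: +175.696° → +51.031°, shortest Δλ = -124.665° (west) — does not cross 180°.
Leg 2: +51.031° → -174.277°, shortest Δλ = 134.692° (east) — crosses 180°.
Total crossings: 1.

1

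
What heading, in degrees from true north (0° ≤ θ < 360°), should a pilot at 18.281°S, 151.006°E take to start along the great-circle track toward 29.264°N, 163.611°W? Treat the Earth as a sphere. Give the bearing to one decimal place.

43.4°

Δλ = -163.611 − 151.006 = -314.617°; wrapped into (−180°, 180°]: 45.383°.
θ = atan2( sin Δλ · cos φ₂ , cos φ₁ · sin φ₂ − sin φ₁ · cos φ₂ · cos Δλ )
  = atan2(0.62097, 0.65636) = 43.413° → normalised to [0°, 360°): 43.413°.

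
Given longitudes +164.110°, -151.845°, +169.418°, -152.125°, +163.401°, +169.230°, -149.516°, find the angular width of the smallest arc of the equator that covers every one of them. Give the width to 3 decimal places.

Sort the longitudes: -152.125°, -151.845°, -149.516°, +163.401°, +164.110°, +169.230°, +169.418°.
Eastward gaps between consecutive values (wrapping around): 0.280°, 2.329°, 312.917°, 0.709°, 5.120°, 0.188°, 38.457°.
Largest gap = 312.917° ⇒ minimal covering band is its complement: 360° − 312.917° = 47.083°.
Band runs from +163.401° eastward to -149.516°, crossing the antimeridian.

47.083°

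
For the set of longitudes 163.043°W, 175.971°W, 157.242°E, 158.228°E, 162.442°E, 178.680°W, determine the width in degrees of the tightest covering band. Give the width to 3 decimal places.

39.715°

Sort the longitudes: -178.680°, -175.971°, -163.043°, +157.242°, +158.228°, +162.442°.
Eastward gaps between consecutive values (wrapping around): 2.709°, 12.928°, 320.285°, 0.986°, 4.214°, 18.878°.
Largest gap = 320.285° ⇒ minimal covering band is its complement: 360° − 320.285° = 39.715°.
Band runs from +157.242° eastward to -163.043°, crossing the antimeridian.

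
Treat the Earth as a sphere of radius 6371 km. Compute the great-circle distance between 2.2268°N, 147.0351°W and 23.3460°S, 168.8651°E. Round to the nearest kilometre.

5554 km

Δλ = 168.8651 − -147.0351 = 315.9002°; wrapped into (−180°, 180°]: -44.0998°.
Δφ = -23.3460 − 2.2268 = -25.5728°.
a = sin²(Δφ/2) + cos φ₁ · cos φ₂ · sin²(Δλ/2) = 0.178281.
c = 2·atan2(√a, √(1−a)) = 0.87181 rad → d = 6371·c ≈ 5554.33 km.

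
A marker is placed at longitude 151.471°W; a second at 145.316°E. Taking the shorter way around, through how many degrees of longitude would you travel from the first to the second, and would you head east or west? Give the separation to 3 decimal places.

63.213° west

Raw difference: 145.316 − -151.471 = 296.787°.
Normalise into (−180°, 180°]: 296.787° − 360° = -63.213°.
Negative ⇒ the second point lies to the west; separation 63.213°.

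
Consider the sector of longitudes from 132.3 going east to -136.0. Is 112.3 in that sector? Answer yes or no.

No

Band width going east from +132.3° to -136.0°: ((-136.0 − 132.3) mod 360) = 91.7°.
Offset of +112.3° east of the west edge: ((112.3 − 132.3) mod 360) = 340.0°.
340.0° > 91.7° ⇒ outside.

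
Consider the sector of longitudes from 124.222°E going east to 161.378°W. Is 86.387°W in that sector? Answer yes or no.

Band width going east from +124.222° to -161.378°: ((-161.378 − 124.222) mod 360) = 74.400°.
Offset of -86.387° east of the west edge: ((-86.387 − 124.222) mod 360) = 149.391°.
149.391° > 74.400° ⇒ outside.

No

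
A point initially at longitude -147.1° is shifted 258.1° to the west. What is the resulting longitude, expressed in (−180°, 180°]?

Start at -147.1°; shift −258.1° → -405.2°.
-405.2° lies outside (−180°, 180°]; add 360° → -45.2°.

-45.2°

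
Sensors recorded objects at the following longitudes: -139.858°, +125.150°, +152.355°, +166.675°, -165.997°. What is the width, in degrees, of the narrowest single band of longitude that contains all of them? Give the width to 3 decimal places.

94.992°

Sort the longitudes: -165.997°, -139.858°, +125.150°, +152.355°, +166.675°.
Eastward gaps between consecutive values (wrapping around): 26.139°, 265.008°, 27.205°, 14.320°, 27.328°.
Largest gap = 265.008° ⇒ minimal covering band is its complement: 360° − 265.008° = 94.992°.
Band runs from +125.150° eastward to -139.858°, crossing the antimeridian.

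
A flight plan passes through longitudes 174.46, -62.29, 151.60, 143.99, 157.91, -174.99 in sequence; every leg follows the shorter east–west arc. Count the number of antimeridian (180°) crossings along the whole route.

Leg 1: +174.46° → -62.29°, shortest Δλ = 123.25° (east) — crosses 180°.
Leg 2: -62.29° → +151.60°, shortest Δλ = -146.11° (west) — crosses 180°.
Leg 3: +151.60° → +143.99°, shortest Δλ = -7.61° (west) — does not cross 180°.
Leg 4: +143.99° → +157.91°, shortest Δλ = 13.92° (east) — does not cross 180°.
Leg 5: +157.91° → -174.99°, shortest Δλ = 27.1° (east) — crosses 180°.
Total crossings: 3.

3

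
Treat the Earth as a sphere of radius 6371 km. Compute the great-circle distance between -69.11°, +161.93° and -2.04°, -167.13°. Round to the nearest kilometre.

Δλ = -167.13 − 161.93 = -329.06°; wrapped into (−180°, 180°]: 30.94°.
Δφ = -2.04 − -69.11 = 67.07°.
a = sin²(Δφ/2) + cos φ₁ · cos φ₂ · sin²(Δλ/2) = 0.330550.
c = 2·atan2(√a, √(1−a)) = 1.22505 rad → d = 6371·c ≈ 7804.79 km.

7805 km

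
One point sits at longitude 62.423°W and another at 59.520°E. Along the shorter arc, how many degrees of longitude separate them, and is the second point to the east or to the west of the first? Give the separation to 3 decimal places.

121.943° east

Raw difference: 59.520 − -62.423 = 121.943°.
Normalise into (−180°, 180°]: 121.943° stays 121.943°.
Positive ⇒ the second point lies to the east; separation 121.943°.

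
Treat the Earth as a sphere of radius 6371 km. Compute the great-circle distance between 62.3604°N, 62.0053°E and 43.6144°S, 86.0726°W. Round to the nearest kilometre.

17086 km

Δλ = -86.0726 − 62.0053 = -148.0779°.
Δφ = -43.6144 − 62.3604 = -105.9748°.
a = sin²(Δφ/2) + cos φ₁ · cos φ₂ · sin²(Δλ/2) = 0.948079.
c = 2·atan2(√a, √(1−a)) = 2.68183 rad → d = 6371·c ≈ 17085.95 km.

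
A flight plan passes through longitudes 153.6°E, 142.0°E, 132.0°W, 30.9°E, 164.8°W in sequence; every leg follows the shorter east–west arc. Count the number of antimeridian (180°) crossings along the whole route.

2

Leg 1: +153.6° → +142.0°, shortest Δλ = -11.6° (west) — does not cross 180°.
Leg 2: +142.0° → -132.0°, shortest Δλ = 86.0° (east) — crosses 180°.
Leg 3: -132.0° → +30.9°, shortest Δλ = 162.9° (east) — does not cross 180°.
Leg 4: +30.9° → -164.8°, shortest Δλ = 164.3° (east) — crosses 180°.
Total crossings: 2.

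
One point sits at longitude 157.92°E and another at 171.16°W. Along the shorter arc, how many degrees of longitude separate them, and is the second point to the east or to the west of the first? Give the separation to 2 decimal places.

Raw difference: -171.16 − 157.92 = -329.08°.
Normalise into (−180°, 180°]: -329.08° + 360° = 30.92°.
Positive ⇒ the second point lies to the east; separation 30.92°.

30.92° east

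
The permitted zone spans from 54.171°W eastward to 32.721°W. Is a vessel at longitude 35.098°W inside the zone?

Band width going east from -54.171° to -32.721°: ((-32.721 − -54.171) mod 360) = 21.450°.
Offset of -35.098° east of the west edge: ((-35.098 − -54.171) mod 360) = 19.073°.
19.073° ≤ 21.450° ⇒ inside.

Yes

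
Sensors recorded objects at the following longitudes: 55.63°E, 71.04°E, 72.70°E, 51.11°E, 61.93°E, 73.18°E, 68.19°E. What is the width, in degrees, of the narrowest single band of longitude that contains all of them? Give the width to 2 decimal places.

Sort the longitudes: +51.11°, +55.63°, +61.93°, +68.19°, +71.04°, +72.70°, +73.18°.
Eastward gaps between consecutive values (wrapping around): 4.52°, 6.30°, 6.26°, 2.85°, 1.66°, 0.48°, 337.93°.
Largest gap = 337.93° ⇒ minimal covering band is its complement: 360° − 337.93° = 22.07°.
Band runs from +51.11° eastward to +73.18°.

22.07°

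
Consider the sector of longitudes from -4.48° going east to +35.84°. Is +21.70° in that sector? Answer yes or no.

Band width going east from -4.48° to +35.84°: ((35.84 − -4.48) mod 360) = 40.32°.
Offset of +21.70° east of the west edge: ((21.70 − -4.48) mod 360) = 26.18°.
26.18° ≤ 40.32° ⇒ inside.

Yes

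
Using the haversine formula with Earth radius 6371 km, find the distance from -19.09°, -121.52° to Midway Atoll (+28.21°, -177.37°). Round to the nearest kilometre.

7980 km

Δλ = -177.37 − -121.52 = -55.85°.
Δφ = 28.21 − -19.09 = 47.30°.
a = sin²(Δφ/2) + cos φ₁ · cos φ₂ · sin²(Δλ/2) = 0.343560.
c = 2·atan2(√a, √(1−a)) = 1.25257 rad → d = 6371·c ≈ 7980.14 km.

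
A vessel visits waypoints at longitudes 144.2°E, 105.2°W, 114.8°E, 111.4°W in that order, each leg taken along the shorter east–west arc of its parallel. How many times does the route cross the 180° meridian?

3

Leg 1: +144.2° → -105.2°, shortest Δλ = 110.6° (east) — crosses 180°.
Leg 2: -105.2° → +114.8°, shortest Δλ = -140.0° (west) — crosses 180°.
Leg 3: +114.8° → -111.4°, shortest Δλ = 133.8° (east) — crosses 180°.
Total crossings: 3.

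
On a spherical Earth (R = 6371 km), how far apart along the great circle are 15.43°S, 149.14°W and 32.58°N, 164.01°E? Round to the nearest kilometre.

Δλ = 164.01 − -149.14 = 313.15°; wrapped into (−180°, 180°]: -46.85°.
Δφ = 32.58 − -15.43 = 48.01°.
a = sin²(Δφ/2) + cos φ₁ · cos φ₂ · sin²(Δλ/2) = 0.293874.
c = 2·atan2(√a, √(1−a)) = 1.14587 rad → d = 6371·c ≈ 7300.35 km.

7300 km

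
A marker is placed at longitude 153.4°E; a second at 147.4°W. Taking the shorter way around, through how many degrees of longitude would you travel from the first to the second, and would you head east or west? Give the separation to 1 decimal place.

Raw difference: -147.4 − 153.4 = -300.8°.
Normalise into (−180°, 180°]: -300.8° + 360° = 59.2°.
Positive ⇒ the second point lies to the east; separation 59.2°.

59.2° east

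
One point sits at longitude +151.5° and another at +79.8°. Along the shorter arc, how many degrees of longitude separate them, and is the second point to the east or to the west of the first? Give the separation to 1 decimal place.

Raw difference: 79.8 − 151.5 = -71.7°.
Normalise into (−180°, 180°]: -71.7° stays -71.7°.
Negative ⇒ the second point lies to the west; separation 71.7°.

71.7° west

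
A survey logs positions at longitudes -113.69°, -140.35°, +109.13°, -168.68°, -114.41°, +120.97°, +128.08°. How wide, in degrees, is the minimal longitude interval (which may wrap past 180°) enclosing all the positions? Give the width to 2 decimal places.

Sort the longitudes: -168.68°, -140.35°, -114.41°, -113.69°, +109.13°, +120.97°, +128.08°.
Eastward gaps between consecutive values (wrapping around): 28.33°, 25.94°, 0.72°, 222.82°, 11.84°, 7.11°, 63.24°.
Largest gap = 222.82° ⇒ minimal covering band is its complement: 360° − 222.82° = 137.18°.
Band runs from +109.13° eastward to -113.69°, crossing the antimeridian.

137.18°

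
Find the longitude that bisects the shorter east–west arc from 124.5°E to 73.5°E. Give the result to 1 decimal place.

99.0°E

Signed shortest Δλ from +124.5° to +73.5° is -51.0°.
Midpoint longitude = +124.5° + (-51.0°)/2 = +124.5° − 25.5° = +99.0°.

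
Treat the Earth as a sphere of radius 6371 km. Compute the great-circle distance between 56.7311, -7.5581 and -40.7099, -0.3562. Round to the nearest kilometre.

10856 km

Δλ = -0.3562 − -7.5581 = 7.2019°.
Δφ = -40.7099 − 56.7311 = -97.4410°.
a = sin²(Δφ/2) + cos φ₁ · cos φ₂ · sin²(Δλ/2) = 0.566393.
c = 2·atan2(√a, √(1−a)) = 1.70398 rad → d = 6371·c ≈ 10856.03 km.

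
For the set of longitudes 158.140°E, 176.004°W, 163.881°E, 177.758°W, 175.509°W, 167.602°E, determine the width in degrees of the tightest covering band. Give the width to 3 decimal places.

Sort the longitudes: -177.758°, -176.004°, -175.509°, +158.140°, +163.881°, +167.602°.
Eastward gaps between consecutive values (wrapping around): 1.754°, 0.495°, 333.649°, 5.741°, 3.721°, 14.640°.
Largest gap = 333.649° ⇒ minimal covering band is its complement: 360° − 333.649° = 26.351°.
Band runs from +158.140° eastward to -175.509°, crossing the antimeridian.

26.351°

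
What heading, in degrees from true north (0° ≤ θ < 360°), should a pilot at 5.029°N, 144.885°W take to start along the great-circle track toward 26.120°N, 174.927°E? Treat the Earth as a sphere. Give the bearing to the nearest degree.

303°

Δλ = 174.927 − -144.885 = 319.812°; wrapped into (−180°, 180°]: -40.188°.
θ = atan2( sin Δλ · cos φ₂ , cos φ₁ · sin φ₂ − sin φ₁ · cos φ₂ · cos Δλ )
  = atan2(-0.57940, 0.37843) = -56.850° → normalised to [0°, 360°): 303.150°.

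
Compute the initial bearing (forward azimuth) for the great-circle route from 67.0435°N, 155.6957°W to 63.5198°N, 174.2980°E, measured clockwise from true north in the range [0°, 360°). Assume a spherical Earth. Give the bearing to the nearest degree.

Δλ = 174.2980 − -155.6957 = 329.9937°; wrapped into (−180°, 180°]: -30.0063°.
θ = atan2( sin Δλ · cos φ₂ , cos φ₁ · sin φ₂ − sin φ₁ · cos φ₂ · cos Δλ )
  = atan2(-0.22299, -0.00643) = -91.652° → normalised to [0°, 360°): 268.348°.

268°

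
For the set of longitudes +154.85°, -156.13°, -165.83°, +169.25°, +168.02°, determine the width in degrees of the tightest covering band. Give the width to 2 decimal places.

49.02°

Sort the longitudes: -165.83°, -156.13°, +154.85°, +168.02°, +169.25°.
Eastward gaps between consecutive values (wrapping around): 9.70°, 310.98°, 13.17°, 1.23°, 24.92°.
Largest gap = 310.98° ⇒ minimal covering band is its complement: 360° − 310.98° = 49.02°.
Band runs from +154.85° eastward to -156.13°, crossing the antimeridian.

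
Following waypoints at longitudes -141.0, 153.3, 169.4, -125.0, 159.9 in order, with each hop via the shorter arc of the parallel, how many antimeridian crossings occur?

3

Leg 1: -141.0° → +153.3°, shortest Δλ = -65.7° (west) — crosses 180°.
Leg 2: +153.3° → +169.4°, shortest Δλ = 16.1° (east) — does not cross 180°.
Leg 3: +169.4° → -125.0°, shortest Δλ = 65.6° (east) — crosses 180°.
Leg 4: -125.0° → +159.9°, shortest Δλ = -75.1° (west) — crosses 180°.
Total crossings: 3.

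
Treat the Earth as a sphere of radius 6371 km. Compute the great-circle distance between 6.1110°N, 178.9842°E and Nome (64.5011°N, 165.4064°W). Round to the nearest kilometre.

6610 km

Δλ = -165.4064 − 178.9842 = -344.3906°; wrapped into (−180°, 180°]: 15.6094°.
Δφ = 64.5011 − 6.1110 = 58.3901°.
a = sin²(Δφ/2) + cos φ₁ · cos φ₂ · sin²(Δλ/2) = 0.245827.
c = 2·atan2(√a, √(1−a)) = 1.03753 rad → d = 6371·c ≈ 6610.12 km.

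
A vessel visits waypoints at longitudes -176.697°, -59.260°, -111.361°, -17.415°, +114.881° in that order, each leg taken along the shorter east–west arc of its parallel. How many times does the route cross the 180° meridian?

0

Leg 1: -176.697° → -59.260°, shortest Δλ = 117.437° (east) — does not cross 180°.
Leg 2: -59.260° → -111.361°, shortest Δλ = -52.101° (west) — does not cross 180°.
Leg 3: -111.361° → -17.415°, shortest Δλ = 93.946° (east) — does not cross 180°.
Leg 4: -17.415° → +114.881°, shortest Δλ = 132.296° (east) — does not cross 180°.
Total crossings: 0.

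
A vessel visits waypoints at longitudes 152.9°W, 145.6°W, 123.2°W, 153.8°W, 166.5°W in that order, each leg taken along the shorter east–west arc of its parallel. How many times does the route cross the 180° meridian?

Leg 1: -152.9° → -145.6°, shortest Δλ = 7.3° (east) — does not cross 180°.
Leg 2: -145.6° → -123.2°, shortest Δλ = 22.4° (east) — does not cross 180°.
Leg 3: -123.2° → -153.8°, shortest Δλ = -30.6° (west) — does not cross 180°.
Leg 4: -153.8° → -166.5°, shortest Δλ = -12.7° (west) — does not cross 180°.
Total crossings: 0.

0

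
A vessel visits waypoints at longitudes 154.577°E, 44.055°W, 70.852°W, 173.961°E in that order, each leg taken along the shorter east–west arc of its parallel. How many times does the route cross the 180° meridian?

2

Leg 1: +154.577° → -44.055°, shortest Δλ = 161.368° (east) — crosses 180°.
Leg 2: -44.055° → -70.852°, shortest Δλ = -26.797° (west) — does not cross 180°.
Leg 3: -70.852° → +173.961°, shortest Δλ = -115.187° (west) — crosses 180°.
Total crossings: 2.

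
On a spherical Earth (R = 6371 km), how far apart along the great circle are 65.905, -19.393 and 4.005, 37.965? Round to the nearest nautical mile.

4415 nmi

Δλ = 37.965 − -19.393 = 57.358°.
Δφ = 4.005 − 65.905 = -61.900°.
a = sin²(Δφ/2) + cos φ₁ · cos φ₂ · sin²(Δλ/2) = 0.358287.
c = 2·atan2(√a, √(1−a)) = 1.28343 rad → d = 6371·c ≈ 8176.74 km ≈ 4415.09 nmi.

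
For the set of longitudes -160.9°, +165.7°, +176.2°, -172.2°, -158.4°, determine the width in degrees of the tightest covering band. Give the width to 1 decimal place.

35.9°

Sort the longitudes: -172.2°, -160.9°, -158.4°, +165.7°, +176.2°.
Eastward gaps between consecutive values (wrapping around): 11.3°, 2.5°, 324.1°, 10.5°, 11.6°.
Largest gap = 324.1° ⇒ minimal covering band is its complement: 360° − 324.1° = 35.9°.
Band runs from +165.7° eastward to -158.4°, crossing the antimeridian.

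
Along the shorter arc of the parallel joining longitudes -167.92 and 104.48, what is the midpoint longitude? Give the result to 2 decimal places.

+148.28°

Signed shortest Δλ from -167.92° to +104.48° is -87.60°.
Midpoint longitude = -167.92° + (-87.60°)/2 = -167.92° − 43.80° = -211.72°.
Normalise into (−180°, 180°]: +148.28°.
(The naïve average (-167.92 + +104.48)/2 = -31.72° is on the wrong side of the globe.)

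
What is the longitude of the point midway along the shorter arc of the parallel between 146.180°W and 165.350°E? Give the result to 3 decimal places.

170.415°W

Signed shortest Δλ from -146.180° to +165.350° is -48.470°.
Midpoint longitude = -146.180° + (-48.470°)/2 = -146.180° − 24.235° = -170.415°.
(The naïve average (-146.180 + +165.350)/2 = 9.585° is on the wrong side of the globe.)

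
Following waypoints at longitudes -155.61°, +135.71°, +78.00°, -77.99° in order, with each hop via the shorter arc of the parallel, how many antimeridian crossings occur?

Leg 1: -155.61° → +135.71°, shortest Δλ = -68.68° (west) — crosses 180°.
Leg 2: +135.71° → +78.00°, shortest Δλ = -57.71° (west) — does not cross 180°.
Leg 3: +78.00° → -77.99°, shortest Δλ = -155.99° (west) — does not cross 180°.
Total crossings: 1.

1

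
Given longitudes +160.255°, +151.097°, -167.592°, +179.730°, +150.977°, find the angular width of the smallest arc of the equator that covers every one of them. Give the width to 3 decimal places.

Sort the longitudes: -167.592°, +150.977°, +151.097°, +160.255°, +179.730°.
Eastward gaps between consecutive values (wrapping around): 318.569°, 0.120°, 9.158°, 19.475°, 12.678°.
Largest gap = 318.569° ⇒ minimal covering band is its complement: 360° − 318.569° = 41.431°.
Band runs from +150.977° eastward to -167.592°, crossing the antimeridian.

41.431°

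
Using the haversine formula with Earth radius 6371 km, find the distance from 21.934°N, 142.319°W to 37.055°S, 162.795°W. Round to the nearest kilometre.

6902 km

Δλ = -162.795 − -142.319 = -20.476°.
Δφ = -37.055 − 21.934 = -58.989°.
a = sin²(Δφ/2) + cos φ₁ · cos φ₂ · sin²(Δλ/2) = 0.265785.
c = 2·atan2(√a, √(1−a)) = 1.08328 rad → d = 6371·c ≈ 6901.60 km.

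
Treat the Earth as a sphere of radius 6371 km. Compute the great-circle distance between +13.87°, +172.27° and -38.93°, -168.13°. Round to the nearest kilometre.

Δλ = -168.13 − 172.27 = -340.40°; wrapped into (−180°, 180°]: 19.60°.
Δφ = -38.93 − 13.87 = -52.80°.
a = sin²(Δφ/2) + cos φ₁ · cos φ₂ · sin²(Δλ/2) = 0.219580.
c = 2·atan2(√a, √(1−a)) = 0.97540 rad → d = 6371·c ≈ 6214.26 km.

6214 km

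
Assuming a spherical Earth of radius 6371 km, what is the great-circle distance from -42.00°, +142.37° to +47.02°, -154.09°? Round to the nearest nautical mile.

6322 nmi

Δλ = -154.09 − 142.37 = -296.46°; wrapped into (−180°, 180°]: 63.54°.
Δφ = 47.02 − -42.00 = 89.02°.
a = sin²(Δφ/2) + cos φ₁ · cos φ₂ · sin²(Δλ/2) = 0.631894.
c = 2·atan2(√a, √(1−a)) = 1.83774 rad → d = 6371·c ≈ 11708.26 km ≈ 6321.96 nmi.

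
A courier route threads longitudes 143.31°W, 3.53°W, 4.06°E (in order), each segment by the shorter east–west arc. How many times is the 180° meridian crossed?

0

Leg 1: -143.31° → -3.53°, shortest Δλ = 139.78° (east) — does not cross 180°.
Leg 2: -3.53° → +4.06°, shortest Δλ = 7.59° (east) — does not cross 180°.
Total crossings: 0.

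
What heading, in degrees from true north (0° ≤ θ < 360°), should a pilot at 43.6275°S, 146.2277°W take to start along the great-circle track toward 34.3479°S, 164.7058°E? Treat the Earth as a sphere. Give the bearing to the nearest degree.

267°

Δλ = 164.7058 − -146.2277 = 310.9335°; wrapped into (−180°, 180°]: -49.0665°.
θ = atan2( sin Δλ · cos φ₂ , cos φ₁ · sin φ₂ − sin φ₁ · cos φ₂ · cos Δλ )
  = atan2(-0.62374, -0.03517) = -93.228° → normalised to [0°, 360°): 266.772°.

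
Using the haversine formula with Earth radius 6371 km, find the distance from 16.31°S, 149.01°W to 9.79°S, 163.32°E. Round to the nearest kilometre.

Δλ = 163.32 − -149.01 = 312.33°; wrapped into (−180°, 180°]: -47.67°.
Δφ = -9.79 − -16.31 = 6.52°.
a = sin²(Δφ/2) + cos φ₁ · cos φ₂ · sin²(Δλ/2) = 0.157680.
c = 2·atan2(√a, √(1−a)) = 0.81669 rad → d = 6371·c ≈ 5203.11 km.

5203 km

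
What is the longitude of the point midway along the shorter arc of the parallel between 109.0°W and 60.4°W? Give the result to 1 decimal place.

84.7°W

Signed shortest Δλ from -109.0° to -60.4° is +48.6°.
Midpoint longitude = -109.0° + (+48.6°)/2 = -109.0° + 24.3° = -84.7°.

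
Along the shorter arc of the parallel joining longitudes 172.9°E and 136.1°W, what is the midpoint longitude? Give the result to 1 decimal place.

161.6°W

Signed shortest Δλ from +172.9° to -136.1° is +51.0°.
Midpoint longitude = +172.9° + (+51.0°)/2 = +172.9° + 25.5° = +198.4°.
Normalise into (−180°, 180°]: -161.6°.
(The naïve average (+172.9 + -136.1)/2 = 18.4° is on the wrong side of the globe.)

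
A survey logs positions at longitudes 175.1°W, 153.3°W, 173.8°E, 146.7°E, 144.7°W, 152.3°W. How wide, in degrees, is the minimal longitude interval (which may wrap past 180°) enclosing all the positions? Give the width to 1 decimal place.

Sort the longitudes: -175.1°, -153.3°, -152.3°, -144.7°, +146.7°, +173.8°.
Eastward gaps between consecutive values (wrapping around): 21.8°, 1.0°, 7.6°, 291.4°, 27.1°, 11.1°.
Largest gap = 291.4° ⇒ minimal covering band is its complement: 360° − 291.4° = 68.6°.
Band runs from +146.7° eastward to -144.7°, crossing the antimeridian.

68.6°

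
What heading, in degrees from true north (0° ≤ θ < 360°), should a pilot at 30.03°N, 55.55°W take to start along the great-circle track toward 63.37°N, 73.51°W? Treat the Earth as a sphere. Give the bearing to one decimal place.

Δλ = -73.51 − -55.55 = -17.96°.
θ = atan2( sin Δλ · cos φ₂ , cos φ₁ · sin φ₂ − sin φ₁ · cos φ₂ · cos Δλ )
  = atan2(-0.13821, 0.56054) = -13.851° → normalised to [0°, 360°): 346.149°.

346.1°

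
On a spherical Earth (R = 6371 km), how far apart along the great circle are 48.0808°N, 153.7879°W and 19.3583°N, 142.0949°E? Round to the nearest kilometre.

Δλ = 142.0949 − -153.7879 = 295.8828°; wrapped into (−180°, 180°]: -64.1172°.
Δφ = 19.3583 − 48.0808 = -28.7225°.
a = sin²(Δφ/2) + cos φ₁ · cos φ₂ · sin²(Δλ/2) = 0.239101.
c = 2·atan2(√a, √(1−a)) = 1.02184 rad → d = 6371·c ≈ 6510.14 km.

6510 km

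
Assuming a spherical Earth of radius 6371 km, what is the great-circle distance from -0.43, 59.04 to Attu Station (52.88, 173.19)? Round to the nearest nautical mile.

6283 nmi

Δλ = 173.19 − 59.04 = 114.15°.
Δφ = 52.88 − -0.43 = 53.31°.
a = sin²(Δφ/2) + cos φ₁ · cos φ₂ · sin²(Δλ/2) = 0.626440.
c = 2·atan2(√a, √(1−a)) = 1.82645 rad → d = 6371·c ≈ 11636.32 km ≈ 6283.11 nmi.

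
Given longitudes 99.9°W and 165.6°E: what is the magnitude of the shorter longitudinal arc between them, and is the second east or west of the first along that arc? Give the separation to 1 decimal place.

Raw difference: 165.6 − -99.9 = 265.5°.
Normalise into (−180°, 180°]: 265.5° − 360° = -94.5°.
Negative ⇒ the second point lies to the west; separation 94.5°.

94.5° west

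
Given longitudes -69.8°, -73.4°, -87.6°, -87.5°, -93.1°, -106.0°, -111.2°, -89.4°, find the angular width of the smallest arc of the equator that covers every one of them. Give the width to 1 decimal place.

41.4°

Sort the longitudes: -111.2°, -106.0°, -93.1°, -89.4°, -87.6°, -87.5°, -73.4°, -69.8°.
Eastward gaps between consecutive values (wrapping around): 5.2°, 12.9°, 3.7°, 1.8°, 0.1°, 14.1°, 3.6°, 318.6°.
Largest gap = 318.6° ⇒ minimal covering band is its complement: 360° − 318.6° = 41.4°.
Band runs from -111.2° eastward to -69.8°.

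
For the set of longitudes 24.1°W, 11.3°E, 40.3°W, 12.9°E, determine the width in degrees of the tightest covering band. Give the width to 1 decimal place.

53.2°

Sort the longitudes: -40.3°, -24.1°, +11.3°, +12.9°.
Eastward gaps between consecutive values (wrapping around): 16.2°, 35.4°, 1.6°, 306.8°.
Largest gap = 306.8° ⇒ minimal covering band is its complement: 360° − 306.8° = 53.2°.
Band runs from -40.3° eastward to +12.9°.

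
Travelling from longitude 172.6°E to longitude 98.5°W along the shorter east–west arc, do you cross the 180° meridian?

Yes

Naïve |-98.5 − 172.6| = 271.1° > 180°, so the shorter arc goes the other way round — across 180°.
Signed shortest Δλ = ((-98.5 − 172.6 + 180) mod 360) − 180 = 88.9°.
Going east by 88.9° from +172.6° passes through 180° before reaching -98.5°.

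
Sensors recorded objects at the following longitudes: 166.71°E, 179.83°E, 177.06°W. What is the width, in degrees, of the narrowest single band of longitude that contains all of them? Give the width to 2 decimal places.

Sort the longitudes: -177.06°, +166.71°, +179.83°.
Eastward gaps between consecutive values (wrapping around): 343.77°, 13.12°, 3.11°.
Largest gap = 343.77° ⇒ minimal covering band is its complement: 360° − 343.77° = 16.23°.
Band runs from +166.71° eastward to -177.06°, crossing the antimeridian.

16.23°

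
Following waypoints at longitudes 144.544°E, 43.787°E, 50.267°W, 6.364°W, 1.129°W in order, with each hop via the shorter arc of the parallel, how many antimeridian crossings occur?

0

Leg 1: +144.544° → +43.787°, shortest Δλ = -100.757° (west) — does not cross 180°.
Leg 2: +43.787° → -50.267°, shortest Δλ = -94.054° (west) — does not cross 180°.
Leg 3: -50.267° → -6.364°, shortest Δλ = 43.903° (east) — does not cross 180°.
Leg 4: -6.364° → -1.129°, shortest Δλ = 5.235° (east) — does not cross 180°.
Total crossings: 0.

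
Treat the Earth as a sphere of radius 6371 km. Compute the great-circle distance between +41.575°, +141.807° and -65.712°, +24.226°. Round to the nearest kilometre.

15385 km

Δλ = 24.226 − 141.807 = -117.581°.
Δφ = -65.712 − 41.575 = -107.287°.
a = sin²(Δφ/2) + cos φ₁ · cos φ₂ · sin²(Δλ/2) = 0.873666.
c = 2·atan2(√a, √(1−a)) = 2.41484 rad → d = 6371·c ≈ 15384.91 km.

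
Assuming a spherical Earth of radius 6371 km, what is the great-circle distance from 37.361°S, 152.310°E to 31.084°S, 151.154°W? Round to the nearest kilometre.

5168 km

Δλ = -151.154 − 152.310 = -303.464°; wrapped into (−180°, 180°]: 56.536°.
Δφ = -31.084 − -37.361 = 6.277°.
a = sin²(Δφ/2) + cos φ₁ · cos φ₂ · sin²(Δλ/2) = 0.155674.
c = 2·atan2(√a, √(1−a)) = 0.81117 rad → d = 6371·c ≈ 5167.95 km.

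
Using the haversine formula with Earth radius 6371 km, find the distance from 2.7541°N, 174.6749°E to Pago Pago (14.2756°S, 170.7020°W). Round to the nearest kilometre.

Δλ = -170.7020 − 174.6749 = -345.3769°; wrapped into (−180°, 180°]: 14.6231°.
Δφ = -14.2756 − 2.7541 = -17.0297°.
a = sin²(Δφ/2) + cos φ₁ · cos φ₂ · sin²(Δλ/2) = 0.037601.
c = 2·atan2(√a, √(1−a)) = 0.39029 rad → d = 6371·c ≈ 2486.57 km.

2487 km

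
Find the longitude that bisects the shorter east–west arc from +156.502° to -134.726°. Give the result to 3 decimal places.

Signed shortest Δλ from +156.502° to -134.726° is +68.772°.
Midpoint longitude = +156.502° + (+68.772°)/2 = +156.502° + 34.386° = +190.888°.
Normalise into (−180°, 180°]: -169.112°.
(The naïve average (+156.502 + -134.726)/2 = 10.888° is on the wrong side of the globe.)

-169.112°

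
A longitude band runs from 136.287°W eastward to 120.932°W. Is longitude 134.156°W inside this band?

Band width going east from -136.287° to -120.932°: ((-120.932 − -136.287) mod 360) = 15.355°.
Offset of -134.156° east of the west edge: ((-134.156 − -136.287) mod 360) = 2.131°.
2.131° ≤ 15.355° ⇒ inside.

Yes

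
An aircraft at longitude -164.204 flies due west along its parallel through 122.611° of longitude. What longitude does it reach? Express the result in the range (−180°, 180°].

+73.185°

Start at -164.204°; shift −122.611° → -286.815°.
-286.815° lies outside (−180°, 180°]; add 360° → +73.185°.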